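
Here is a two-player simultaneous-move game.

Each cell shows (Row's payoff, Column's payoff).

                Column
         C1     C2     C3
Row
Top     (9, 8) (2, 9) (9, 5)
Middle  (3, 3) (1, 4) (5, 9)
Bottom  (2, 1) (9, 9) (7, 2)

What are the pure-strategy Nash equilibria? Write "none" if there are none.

Row against C1: payoffs 9, 3, 2 → best response Top.
Row against C2: payoffs 2, 1, 9 → best response Bottom.
Row against C3: payoffs 9, 5, 7 → best response Top.
Column against Top: payoffs 8, 9, 5 → best response C2.
Column against Middle: payoffs 3, 4, 9 → best response C3.
Column against Bottom: payoffs 1, 9, 2 → best response C2.
Mutual best responses: (Bottom, C2).

The unique pure-strategy Nash equilibrium is (Bottom, C2).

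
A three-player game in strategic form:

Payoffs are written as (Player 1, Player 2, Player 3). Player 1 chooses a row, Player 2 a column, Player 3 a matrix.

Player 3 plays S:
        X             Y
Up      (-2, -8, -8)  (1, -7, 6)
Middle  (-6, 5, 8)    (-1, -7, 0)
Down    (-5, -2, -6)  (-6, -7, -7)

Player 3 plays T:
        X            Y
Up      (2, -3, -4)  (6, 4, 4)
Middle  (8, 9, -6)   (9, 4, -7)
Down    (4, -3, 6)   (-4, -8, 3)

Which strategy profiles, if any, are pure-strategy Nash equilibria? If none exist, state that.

The unique pure-strategy Nash equilibrium is (Up, Y, S).

(Up, X, S): Player 2 can switch to Y (-8 → -7). Not NE.
(Up, X, T): Player 1 can switch to Middle (2 → 8). Not NE.
(Up, Y, S): Player 1 gets 1, best alternative -1; Player 2 gets -7, best alternative -8; Player 3 gets 6, best alternative 4. No profitable deviation — NE.
(Up, Y, T): Player 1 can switch to Middle (6 → 9). Not NE.
(Middle, X, S): Player 1 can switch to Up (-6 → -2). Not NE.
(Middle, X, T): Player 3 can switch to S (-6 → 8). Not NE.
(Middle, Y, S): Player 1 can switch to Up (-1 → 1). Not NE.
(Middle, Y, T): Player 2 can switch to X (4 → 9). Not NE.
(Down, X, S): Player 1 can switch to Up (-5 → -2). Not NE.
(Down, X, T): Player 1 can switch to Middle (4 → 8). Not NE.
(Down, Y, S): Player 1 can switch to Up (-6 → 1). Not NE.
(Down, Y, T): Player 1 can switch to Up (-4 → 6). Not NE.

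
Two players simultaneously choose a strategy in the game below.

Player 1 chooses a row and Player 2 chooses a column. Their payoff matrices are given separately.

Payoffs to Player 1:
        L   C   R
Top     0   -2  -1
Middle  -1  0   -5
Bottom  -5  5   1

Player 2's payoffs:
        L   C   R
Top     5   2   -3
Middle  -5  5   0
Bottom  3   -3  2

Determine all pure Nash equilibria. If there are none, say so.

Mark each player's best response to every combination of opponents' strategies; a profile where every player is best-responding is a pure Nash equilibrium.
Player 1 against L: payoffs 0, -1, -5 → best response Top.
Player 1 against C: payoffs -2, 0, 5 → best response Bottom.
Player 1 against R: payoffs -1, -5, 1 → best response Bottom.
Player 2 against Top: payoffs 5, 2, -3 → best response L.
Player 2 against Middle: payoffs -5, 5, 0 → best response C.
Player 2 against Bottom: payoffs 3, -3, 2 → best response L.
Mutual best responses: (Top, L).

(Top, L)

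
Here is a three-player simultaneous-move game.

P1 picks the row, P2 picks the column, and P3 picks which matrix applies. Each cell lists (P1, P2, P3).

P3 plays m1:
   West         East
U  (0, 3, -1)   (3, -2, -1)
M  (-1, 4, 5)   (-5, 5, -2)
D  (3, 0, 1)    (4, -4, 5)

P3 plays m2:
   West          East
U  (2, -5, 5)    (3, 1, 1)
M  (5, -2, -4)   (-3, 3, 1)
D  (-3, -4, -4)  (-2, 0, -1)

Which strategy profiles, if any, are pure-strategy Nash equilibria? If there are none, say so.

Mark each player's best response to every combination of opponents' strategies; a profile where every player is best-responding is a pure Nash equilibrium.
P1 against (West, m1): payoffs 0, -1, 3 → best response D.
P1 against (West, m2): payoffs 2, 5, -3 → best response M.
P1 against (East, m1): payoffs 3, -5, 4 → best response D.
P1 against (East, m2): payoffs 3, -3, -2 → best response U.
P2 against (U, m1): payoffs 3, -2 → best response West.
P2 against (U, m2): payoffs -5, 1 → best response East.
P2 against (M, m1): payoffs 4, 5 → best response East.
P2 against (M, m2): payoffs -2, 3 → best response East.
P2 against (D, m1): payoffs 0, -4 → best response West.
P2 against (D, m2): payoffs -4, 0 → best response East.
P3 against (U, West): payoffs -1, 5 → best response m2.
P3 against (U, East): payoffs -1, 1 → best response m2.
P3 against (M, West): payoffs 5, -4 → best response m1.
P3 against (M, East): payoffs -2, 1 → best response m2.
P3 against (D, West): payoffs 1, -4 → best response m1.
P3 against (D, East): payoffs 5, -1 → best response m1.
Mutual best responses: (U, East, m2); (D, West, m1).

Pure-strategy Nash equilibria: (U, East, m2); (D, West, m1)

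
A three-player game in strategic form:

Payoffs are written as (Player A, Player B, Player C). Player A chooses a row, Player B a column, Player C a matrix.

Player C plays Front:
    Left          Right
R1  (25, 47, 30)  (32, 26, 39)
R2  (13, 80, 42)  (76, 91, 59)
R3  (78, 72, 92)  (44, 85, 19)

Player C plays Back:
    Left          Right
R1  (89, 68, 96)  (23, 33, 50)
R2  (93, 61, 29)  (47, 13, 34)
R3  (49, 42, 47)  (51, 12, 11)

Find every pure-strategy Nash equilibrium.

Mark each player's best response to every combination of opponents' strategies; a profile where every player is best-responding is a pure Nash equilibrium.
Player A against (Left, Front): payoffs 25, 13, 78 → best response R3.
Player A against (Left, Back): payoffs 89, 93, 49 → best response R2.
Player A against (Right, Front): payoffs 32, 76, 44 → best response R2.
Player A against (Right, Back): payoffs 23, 47, 51 → best response R3.
Player B against (R1, Front): payoffs 47, 26 → best response Left.
Player B against (R1, Back): payoffs 68, 33 → best response Left.
Player B against (R2, Front): payoffs 80, 91 → best response Right.
Player B against (R2, Back): payoffs 61, 13 → best response Left.
Player B against (R3, Front): payoffs 72, 85 → best response Right.
Player B against (R3, Back): payoffs 42, 12 → best response Left.
Player C against (R1, Left): payoffs 30, 96 → best response Back.
Player C against (R1, Right): payoffs 39, 50 → best response Back.
Player C against (R2, Left): payoffs 42, 29 → best response Front.
Player C against (R2, Right): payoffs 59, 34 → best response Front.
Player C against (R3, Left): payoffs 92, 47 → best response Front.
Player C against (R3, Right): payoffs 19, 11 → best response Front.
Mutual best responses: (R2, Right, Front).

(R2, Right, Front)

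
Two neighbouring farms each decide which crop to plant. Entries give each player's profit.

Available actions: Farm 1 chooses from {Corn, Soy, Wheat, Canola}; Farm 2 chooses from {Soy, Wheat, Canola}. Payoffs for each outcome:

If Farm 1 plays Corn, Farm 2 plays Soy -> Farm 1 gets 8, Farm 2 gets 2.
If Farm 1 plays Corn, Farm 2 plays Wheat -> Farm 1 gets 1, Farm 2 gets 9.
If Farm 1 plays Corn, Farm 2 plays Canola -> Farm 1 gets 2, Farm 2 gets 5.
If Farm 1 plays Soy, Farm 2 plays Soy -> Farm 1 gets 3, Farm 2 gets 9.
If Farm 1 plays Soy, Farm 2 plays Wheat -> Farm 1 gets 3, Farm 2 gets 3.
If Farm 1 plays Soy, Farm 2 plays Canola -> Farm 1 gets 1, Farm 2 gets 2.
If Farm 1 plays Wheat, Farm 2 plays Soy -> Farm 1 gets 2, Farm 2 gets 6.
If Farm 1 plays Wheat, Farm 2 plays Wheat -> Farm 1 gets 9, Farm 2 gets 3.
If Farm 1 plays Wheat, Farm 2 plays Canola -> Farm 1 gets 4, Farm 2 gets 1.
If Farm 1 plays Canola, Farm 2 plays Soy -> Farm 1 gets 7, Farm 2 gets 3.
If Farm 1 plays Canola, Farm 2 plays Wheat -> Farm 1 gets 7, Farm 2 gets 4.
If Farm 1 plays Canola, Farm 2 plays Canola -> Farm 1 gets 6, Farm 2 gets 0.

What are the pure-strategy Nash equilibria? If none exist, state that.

There is no pure-strategy Nash equilibrium.

(Corn, Soy): Farm 2 can switch to Wheat (2 → 9). Not NE.
(Corn, Wheat): Farm 1 can switch to Soy (1 → 3). Not NE.
(Corn, Canola): Farm 1 can switch to Wheat (2 → 4). Not NE.
(Soy, Soy): Farm 1 can switch to Corn (3 → 8). Not NE.
(Soy, Wheat): Farm 1 can switch to Wheat (3 → 9). Not NE.
(Soy, Canola): Farm 1 can switch to Corn (1 → 2). Not NE.
(The remaining 6 profiles each have a profitable deviation by the same check.)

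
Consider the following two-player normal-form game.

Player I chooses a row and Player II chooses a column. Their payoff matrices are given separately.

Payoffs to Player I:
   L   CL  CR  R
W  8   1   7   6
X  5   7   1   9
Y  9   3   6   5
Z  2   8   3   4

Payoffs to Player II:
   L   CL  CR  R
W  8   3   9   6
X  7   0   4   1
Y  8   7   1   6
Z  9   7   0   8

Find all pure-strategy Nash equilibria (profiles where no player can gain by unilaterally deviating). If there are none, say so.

The pure Nash equilibria are (W, CR) and (Y, L).

Mark each player's best response to every combination of opponents' strategies; a profile where every player is best-responding is a pure Nash equilibrium.
Player I against L: payoffs 8, 5, 9, 2 → best response Y.
Player I against CL: payoffs 1, 7, 3, 8 → best response Z.
Player I against CR: payoffs 7, 1, 6, 3 → best response W.
Player I against R: payoffs 6, 9, 5, 4 → best response X.
Player II against W: payoffs 8, 3, 9, 6 → best response CR.
Player II against X: payoffs 7, 0, 4, 1 → best response L.
Player II against Y: payoffs 8, 7, 1, 6 → best response L.
Player II against Z: payoffs 9, 7, 0, 8 → best response L.
Mutual best responses: (W, CR); (Y, L).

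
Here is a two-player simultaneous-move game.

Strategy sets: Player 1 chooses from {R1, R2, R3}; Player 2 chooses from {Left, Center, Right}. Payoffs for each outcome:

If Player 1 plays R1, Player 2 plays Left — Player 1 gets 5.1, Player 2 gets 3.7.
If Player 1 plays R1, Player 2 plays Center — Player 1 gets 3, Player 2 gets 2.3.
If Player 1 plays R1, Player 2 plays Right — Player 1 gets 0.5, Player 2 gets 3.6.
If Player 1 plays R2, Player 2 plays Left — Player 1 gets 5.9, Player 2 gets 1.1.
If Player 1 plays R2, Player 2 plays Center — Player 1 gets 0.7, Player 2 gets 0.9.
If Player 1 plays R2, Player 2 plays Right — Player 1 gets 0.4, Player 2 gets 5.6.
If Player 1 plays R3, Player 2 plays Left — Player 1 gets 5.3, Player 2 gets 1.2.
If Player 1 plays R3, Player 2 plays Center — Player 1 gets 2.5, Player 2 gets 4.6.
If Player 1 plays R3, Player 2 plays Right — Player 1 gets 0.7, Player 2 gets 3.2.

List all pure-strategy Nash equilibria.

This game has no pure Nash equilibrium.

Player 1 against Left: payoffs 5.1, 5.9, 5.3 → best response R2.
Player 1 against Center: payoffs 3, 0.7, 2.5 → best response R1.
Player 1 against Right: payoffs 0.5, 0.4, 0.7 → best response R3.
Player 2 against R1: payoffs 3.7, 2.3, 3.6 → best response Left.
Player 2 against R2: payoffs 1.1, 0.9, 5.6 → best response Right.
Player 2 against R3: payoffs 1.2, 4.6, 3.2 → best response Center.
No profile is a mutual best response for all players.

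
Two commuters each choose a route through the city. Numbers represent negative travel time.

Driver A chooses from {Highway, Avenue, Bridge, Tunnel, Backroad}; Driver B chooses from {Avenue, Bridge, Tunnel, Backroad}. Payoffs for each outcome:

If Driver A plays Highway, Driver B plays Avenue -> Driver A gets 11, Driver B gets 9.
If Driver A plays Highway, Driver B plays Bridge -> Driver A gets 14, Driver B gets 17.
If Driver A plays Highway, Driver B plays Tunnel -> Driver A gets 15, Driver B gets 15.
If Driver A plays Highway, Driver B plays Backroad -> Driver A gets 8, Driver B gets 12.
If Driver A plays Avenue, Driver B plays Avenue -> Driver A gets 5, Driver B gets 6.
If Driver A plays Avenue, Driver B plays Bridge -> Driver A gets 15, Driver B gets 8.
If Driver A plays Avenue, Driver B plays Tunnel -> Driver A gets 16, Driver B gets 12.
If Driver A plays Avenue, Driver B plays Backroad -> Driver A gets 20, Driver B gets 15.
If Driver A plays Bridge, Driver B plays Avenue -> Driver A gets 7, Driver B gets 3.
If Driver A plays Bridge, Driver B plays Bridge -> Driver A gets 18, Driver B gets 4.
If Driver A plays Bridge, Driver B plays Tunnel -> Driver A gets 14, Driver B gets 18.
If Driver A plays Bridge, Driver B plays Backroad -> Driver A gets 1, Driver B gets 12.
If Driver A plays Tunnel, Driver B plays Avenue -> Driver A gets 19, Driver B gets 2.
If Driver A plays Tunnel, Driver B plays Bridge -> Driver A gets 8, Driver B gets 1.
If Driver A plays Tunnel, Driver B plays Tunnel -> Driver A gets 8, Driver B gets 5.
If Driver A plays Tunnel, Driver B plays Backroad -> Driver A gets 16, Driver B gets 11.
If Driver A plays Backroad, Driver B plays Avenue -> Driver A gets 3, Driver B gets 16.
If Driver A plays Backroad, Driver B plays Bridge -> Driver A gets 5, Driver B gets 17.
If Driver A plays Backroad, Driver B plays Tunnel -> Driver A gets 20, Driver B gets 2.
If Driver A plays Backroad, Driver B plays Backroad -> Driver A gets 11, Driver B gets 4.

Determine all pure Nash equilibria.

The unique pure-strategy Nash equilibrium is (Avenue, Backroad).

For each player, find the best response to each opponent profile; mutual best responses are the pure NE.
Driver A against Avenue: payoffs 11, 5, 7, 19, 3 → best response Tunnel.
Driver A against Bridge: payoffs 14, 15, 18, 8, 5 → best response Bridge.
Driver A against Tunnel: payoffs 15, 16, 14, 8, 20 → best response Backroad.
Driver A against Backroad: payoffs 8, 20, 1, 16, 11 → best response Avenue.
Driver B against Highway: payoffs 9, 17, 15, 12 → best response Bridge.
Driver B against Avenue: payoffs 6, 8, 12, 15 → best response Backroad.
Driver B against Bridge: payoffs 3, 4, 18, 12 → best response Tunnel.
Driver B against Tunnel: payoffs 2, 1, 5, 11 → best response Backroad.
Driver B against Backroad: payoffs 16, 17, 2, 4 → best response Bridge.
Mutual best responses: (Avenue, Backroad).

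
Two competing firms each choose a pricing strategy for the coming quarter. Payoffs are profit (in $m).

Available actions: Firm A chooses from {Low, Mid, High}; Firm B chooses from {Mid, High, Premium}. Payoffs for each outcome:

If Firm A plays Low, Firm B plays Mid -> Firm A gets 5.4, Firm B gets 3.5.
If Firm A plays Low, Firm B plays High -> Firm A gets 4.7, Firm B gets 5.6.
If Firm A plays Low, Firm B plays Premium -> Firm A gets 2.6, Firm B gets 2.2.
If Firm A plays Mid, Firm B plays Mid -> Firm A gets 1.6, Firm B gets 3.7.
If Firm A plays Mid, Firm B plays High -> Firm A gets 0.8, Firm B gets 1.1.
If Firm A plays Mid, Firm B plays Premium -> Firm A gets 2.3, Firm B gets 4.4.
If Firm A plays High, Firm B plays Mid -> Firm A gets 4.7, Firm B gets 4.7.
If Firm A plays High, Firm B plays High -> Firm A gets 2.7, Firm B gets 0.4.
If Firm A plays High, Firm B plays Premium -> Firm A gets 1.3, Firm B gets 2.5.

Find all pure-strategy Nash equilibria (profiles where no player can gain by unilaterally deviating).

Firm A against Mid: payoffs 5.4, 1.6, 4.7 → best response Low.
Firm A against High: payoffs 4.7, 0.8, 2.7 → best response Low.
Firm A against Premium: payoffs 2.6, 2.3, 1.3 → best response Low.
Firm B against Low: payoffs 3.5, 5.6, 2.2 → best response High.
Firm B against Mid: payoffs 3.7, 1.1, 4.4 → best response Premium.
Firm B against High: payoffs 4.7, 0.4, 2.5 → best response Mid.
Mutual best responses: (Low, High).

The unique pure-strategy Nash equilibrium is (Low, High).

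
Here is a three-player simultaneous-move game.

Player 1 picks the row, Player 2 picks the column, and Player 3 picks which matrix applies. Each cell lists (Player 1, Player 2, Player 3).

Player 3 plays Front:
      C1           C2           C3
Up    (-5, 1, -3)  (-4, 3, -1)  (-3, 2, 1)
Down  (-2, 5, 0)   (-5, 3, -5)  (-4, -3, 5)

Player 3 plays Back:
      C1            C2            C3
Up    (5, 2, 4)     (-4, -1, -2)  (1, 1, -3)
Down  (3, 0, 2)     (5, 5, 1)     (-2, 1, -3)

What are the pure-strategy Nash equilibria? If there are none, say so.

(Up, C1, Back); (Up, C2, Front); (Down, C2, Back)

For each player, find the best response to each opponent profile; mutual best responses are the pure NE.
Player 1 against (C1, Front): payoffs -5, -2 → best response Down.
Player 1 against (C1, Back): payoffs 5, 3 → best response Up.
Player 1 against (C2, Front): payoffs -4, -5 → best response Up.
Player 1 against (C2, Back): payoffs -4, 5 → best response Down.
Player 1 against (C3, Front): payoffs -3, -4 → best response Up.
Player 1 against (C3, Back): payoffs 1, -2 → best response Up.
Player 2 against (Up, Front): payoffs 1, 3, 2 → best response C2.
Player 2 against (Up, Back): payoffs 2, -1, 1 → best response C1.
Player 2 against (Down, Front): payoffs 5, 3, -3 → best response C1.
Player 2 against (Down, Back): payoffs 0, 5, 1 → best response C2.
Player 3 against (Up, C1): payoffs -3, 4 → best response Back.
Player 3 against (Up, C2): payoffs -1, -2 → best response Front.
Player 3 against (Up, C3): payoffs 1, -3 → best response Front.
Player 3 against (Down, C1): payoffs 0, 2 → best response Back.
Player 3 against (Down, C2): payoffs -5, 1 → best response Back.
Player 3 against (Down, C3): payoffs 5, -3 → best response Front.
Mutual best responses: (Up, C1, Back); (Up, C2, Front); (Down, C2, Back).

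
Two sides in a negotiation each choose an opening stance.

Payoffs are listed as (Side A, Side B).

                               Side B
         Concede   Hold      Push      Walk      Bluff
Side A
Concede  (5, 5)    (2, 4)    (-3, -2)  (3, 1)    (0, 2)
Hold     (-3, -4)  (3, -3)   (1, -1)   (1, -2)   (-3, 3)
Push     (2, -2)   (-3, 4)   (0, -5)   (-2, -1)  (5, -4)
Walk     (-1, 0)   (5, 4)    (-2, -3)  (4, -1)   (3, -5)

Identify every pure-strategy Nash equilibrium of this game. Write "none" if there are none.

For each strategy profile, look for a profitable unilateral deviation.
(Concede, Concede): Side A gets 5, best alternative 2; Side B gets 5, best alternative 4. No profitable deviation — NE.
(Concede, Hold): Side A can switch to Hold (2 → 3). Not NE.
(Concede, Push): Side A can switch to Hold (-3 → 1). Not NE.
(Concede, Walk): Side A can switch to Walk (3 → 4). Not NE.
(Concede, Bluff): Side A can switch to Push (0 → 5). Not NE.
(Hold, Concede): Side A can switch to Concede (-3 → 5). Not NE.
(Hold, Hold): Side A can switch to Walk (3 → 5). Not NE.
(Hold, Push): Side B can switch to Bluff (-1 → 3). Not NE.
(Hold, Walk): Side A can switch to Concede (1 → 3). Not NE.
(Hold, Bluff): Side A can switch to Concede (-3 → 0). Not NE.
(Push, Concede): Side A can switch to Concede (2 → 5). Not NE.
(Walk, Hold): Side A gets 5, best alternative 3; Side B gets 4, best alternative 0. No profitable deviation — NE.
(The remaining 8 profiles each have a profitable deviation by the same check.)

(Concede, Concede), (Walk, Hold)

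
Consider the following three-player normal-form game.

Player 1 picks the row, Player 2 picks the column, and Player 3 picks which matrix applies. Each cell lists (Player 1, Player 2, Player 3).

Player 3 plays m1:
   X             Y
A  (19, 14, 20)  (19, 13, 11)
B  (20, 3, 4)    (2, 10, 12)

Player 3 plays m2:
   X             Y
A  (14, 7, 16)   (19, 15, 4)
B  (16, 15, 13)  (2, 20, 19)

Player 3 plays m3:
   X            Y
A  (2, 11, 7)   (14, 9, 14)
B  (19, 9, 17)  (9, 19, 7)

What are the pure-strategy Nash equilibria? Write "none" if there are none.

Player 1 against (X, m1): payoffs 19, 20 → best response B.
Player 1 against (X, m2): payoffs 14, 16 → best response B.
Player 1 against (X, m3): payoffs 2, 19 → best response B.
Player 1 against (Y, m1): payoffs 19, 2 → best response A.
Player 1 against (Y, m2): payoffs 19, 2 → best response A.
Player 1 against (Y, m3): payoffs 14, 9 → best response A.
Player 2 against (A, m1): payoffs 14, 13 → best response X.
Player 2 against (A, m2): payoffs 7, 15 → best response Y.
Player 2 against (A, m3): payoffs 11, 9 → best response X.
Player 2 against (B, m1): payoffs 3, 10 → best response Y.
Player 2 against (B, m2): payoffs 15, 20 → best response Y.
Player 2 against (B, m3): payoffs 9, 19 → best response Y.
Player 3 against (A, X): payoffs 20, 16, 7 → best response m1.
Player 3 against (A, Y): payoffs 11, 4, 14 → best response m3.
Player 3 against (B, X): payoffs 4, 13, 17 → best response m3.
Player 3 against (B, Y): payoffs 12, 19, 7 → best response m2.
No profile is a mutual best response for all players.

No pure-strategy Nash equilibrium.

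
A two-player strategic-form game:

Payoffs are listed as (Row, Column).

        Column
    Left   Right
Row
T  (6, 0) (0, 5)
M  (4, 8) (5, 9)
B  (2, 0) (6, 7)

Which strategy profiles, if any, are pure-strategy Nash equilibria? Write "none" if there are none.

Check each profile: it is a Nash equilibrium iff no player can strictly gain by switching unilaterally.
(T, Left): Column can switch to Right (0 → 5). Not NE.
(T, Right): Row can switch to M (0 → 5). Not NE.
(M, Left): Row can switch to T (4 → 6). Not NE.
(M, Right): Row can switch to B (5 → 6). Not NE.
(B, Left): Row can switch to T (2 → 6). Not NE.
(B, Right): Row gets 6, best alternative 5; Column gets 7, best alternative 0. No profitable deviation — NE.

The unique pure-strategy Nash equilibrium is (B, Right).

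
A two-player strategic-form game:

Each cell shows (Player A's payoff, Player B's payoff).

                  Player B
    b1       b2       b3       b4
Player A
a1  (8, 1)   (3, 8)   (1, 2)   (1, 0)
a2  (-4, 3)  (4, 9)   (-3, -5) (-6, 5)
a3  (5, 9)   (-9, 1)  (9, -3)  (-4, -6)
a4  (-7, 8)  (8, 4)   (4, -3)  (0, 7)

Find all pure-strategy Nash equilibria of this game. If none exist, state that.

none

For each player, find the best response to each opponent profile; mutual best responses are the pure NE.
Player A against b1: payoffs 8, -4, 5, -7 → best response a1.
Player A against b2: payoffs 3, 4, -9, 8 → best response a4.
Player A against b3: payoffs 1, -3, 9, 4 → best response a3.
Player A against b4: payoffs 1, -6, -4, 0 → best response a1.
Player B against a1: payoffs 1, 8, 2, 0 → best response b2.
Player B against a2: payoffs 3, 9, -5, 5 → best response b2.
Player B against a3: payoffs 9, 1, -3, -6 → best response b1.
Player B against a4: payoffs 8, 4, -3, 7 → best response b1.
No profile is a mutual best response for all players.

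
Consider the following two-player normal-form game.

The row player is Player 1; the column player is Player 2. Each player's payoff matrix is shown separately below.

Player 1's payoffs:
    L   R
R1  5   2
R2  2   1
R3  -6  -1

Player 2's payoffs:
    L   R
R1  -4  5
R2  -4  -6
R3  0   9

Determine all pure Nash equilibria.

(R1, R)

(R1, L): Player 2 can switch to R (-4 → 5). Not NE.
(R1, R): Player 1 gets 2, best alternative 1; Player 2 gets 5, best alternative -4. No profitable deviation — NE.
(R2, L): Player 1 can switch to R1 (2 → 5). Not NE.
(R2, R): Player 1 can switch to R1 (1 → 2). Not NE.
(R3, L): Player 1 can switch to R1 (-6 → 5). Not NE.
(R3, R): Player 1 can switch to R1 (-1 → 2). Not NE.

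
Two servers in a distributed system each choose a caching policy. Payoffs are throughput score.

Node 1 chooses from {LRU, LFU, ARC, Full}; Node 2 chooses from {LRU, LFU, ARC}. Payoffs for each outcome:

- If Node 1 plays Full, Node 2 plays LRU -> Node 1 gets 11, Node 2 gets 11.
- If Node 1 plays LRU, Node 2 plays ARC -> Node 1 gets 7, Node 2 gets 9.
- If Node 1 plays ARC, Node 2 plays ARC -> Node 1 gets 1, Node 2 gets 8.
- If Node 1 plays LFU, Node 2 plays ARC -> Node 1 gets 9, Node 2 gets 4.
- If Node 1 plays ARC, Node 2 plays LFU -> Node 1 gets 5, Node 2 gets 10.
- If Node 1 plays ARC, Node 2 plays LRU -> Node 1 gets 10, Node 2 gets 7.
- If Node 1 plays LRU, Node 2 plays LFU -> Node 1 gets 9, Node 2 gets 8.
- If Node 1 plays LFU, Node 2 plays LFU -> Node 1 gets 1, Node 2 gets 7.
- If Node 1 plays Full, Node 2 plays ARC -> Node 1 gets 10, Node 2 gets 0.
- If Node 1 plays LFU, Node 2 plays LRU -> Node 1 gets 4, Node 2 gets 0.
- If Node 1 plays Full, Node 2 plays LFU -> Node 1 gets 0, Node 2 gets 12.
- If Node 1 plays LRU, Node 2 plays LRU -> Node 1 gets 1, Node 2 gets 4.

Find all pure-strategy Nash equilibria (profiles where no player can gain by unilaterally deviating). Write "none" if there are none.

No pure-strategy Nash equilibrium.

Mark each player's best response to every combination of opponents' strategies; a profile where every player is best-responding is a pure Nash equilibrium.
Node 1 against LRU: payoffs 1, 4, 10, 11 → best response Full.
Node 1 against LFU: payoffs 9, 1, 5, 0 → best response LRU.
Node 1 against ARC: payoffs 7, 9, 1, 10 → best response Full.
Node 2 against LRU: payoffs 4, 8, 9 → best response ARC.
Node 2 against LFU: payoffs 0, 7, 4 → best response LFU.
Node 2 against ARC: payoffs 7, 10, 8 → best response LFU.
Node 2 against Full: payoffs 11, 12, 0 → best response LFU.
No profile is a mutual best response for all players.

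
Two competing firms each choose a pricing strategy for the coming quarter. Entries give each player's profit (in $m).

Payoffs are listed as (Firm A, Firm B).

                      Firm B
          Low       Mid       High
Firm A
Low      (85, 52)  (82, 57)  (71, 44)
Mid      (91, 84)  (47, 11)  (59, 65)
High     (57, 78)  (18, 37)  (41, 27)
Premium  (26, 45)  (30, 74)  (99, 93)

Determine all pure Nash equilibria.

(Low, Low): Firm A can switch to Mid (85 → 91). Not NE.
(Low, Mid): Firm A gets 82, best alternative 47; Firm B gets 57, best alternative 52. No profitable deviation — NE.
(Low, High): Firm A can switch to Premium (71 → 99). Not NE.
(Mid, Low): Firm A gets 91, best alternative 85; Firm B gets 84, best alternative 65. No profitable deviation — NE.
(Mid, Mid): Firm A can switch to Low (47 → 82). Not NE.
(Mid, High): Firm A can switch to Low (59 → 71). Not NE.
(High, Low): Firm A can switch to Low (57 → 85). Not NE.
(High, Mid): Firm A can switch to Low (18 → 82). Not NE.
(High, High): Firm A can switch to Low (41 → 71). Not NE.
(Premium, Low): Firm A can switch to Low (26 → 85). Not NE.
(Premium, High): Firm A gets 99, best alternative 71; Firm B gets 93, best alternative 74. No profitable deviation — NE.
(The remaining 1 profile has a profitable deviation by the same check.)

The pure Nash equilibria are (Low, Mid), (Mid, Low), (Premium, High).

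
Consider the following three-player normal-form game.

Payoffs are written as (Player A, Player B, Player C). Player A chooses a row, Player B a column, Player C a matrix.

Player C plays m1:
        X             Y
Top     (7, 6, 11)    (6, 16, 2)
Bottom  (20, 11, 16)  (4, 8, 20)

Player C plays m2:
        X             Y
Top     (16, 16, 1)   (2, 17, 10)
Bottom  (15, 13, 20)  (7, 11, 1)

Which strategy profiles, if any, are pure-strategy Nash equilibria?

No pure-strategy Nash equilibrium.

Player A against (X, m1): payoffs 7, 20 → best response Bottom.
Player A against (X, m2): payoffs 16, 15 → best response Top.
Player A against (Y, m1): payoffs 6, 4 → best response Top.
Player A against (Y, m2): payoffs 2, 7 → best response Bottom.
Player B against (Top, m1): payoffs 6, 16 → best response Y.
Player B against (Top, m2): payoffs 16, 17 → best response Y.
Player B against (Bottom, m1): payoffs 11, 8 → best response X.
Player B against (Bottom, m2): payoffs 13, 11 → best response X.
Player C against (Top, X): payoffs 11, 1 → best response m1.
Player C against (Top, Y): payoffs 2, 10 → best response m2.
Player C against (Bottom, X): payoffs 16, 20 → best response m2.
Player C against (Bottom, Y): payoffs 20, 1 → best response m1.
No profile is a mutual best response for all players.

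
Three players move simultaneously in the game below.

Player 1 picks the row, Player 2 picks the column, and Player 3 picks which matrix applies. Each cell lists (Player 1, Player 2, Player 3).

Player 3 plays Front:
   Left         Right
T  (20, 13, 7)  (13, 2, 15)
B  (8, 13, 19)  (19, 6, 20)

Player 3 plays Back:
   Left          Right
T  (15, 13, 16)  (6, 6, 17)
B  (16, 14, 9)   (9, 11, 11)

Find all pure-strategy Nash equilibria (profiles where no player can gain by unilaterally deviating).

There is no pure-strategy Nash equilibrium.

For each player, find the best response to each opponent profile; mutual best responses are the pure NE.
Player 1 against (Left, Front): payoffs 20, 8 → best response T.
Player 1 against (Left, Back): payoffs 15, 16 → best response B.
Player 1 against (Right, Front): payoffs 13, 19 → best response B.
Player 1 against (Right, Back): payoffs 6, 9 → best response B.
Player 2 against (T, Front): payoffs 13, 2 → best response Left.
Player 2 against (T, Back): payoffs 13, 6 → best response Left.
Player 2 against (B, Front): payoffs 13, 6 → best response Left.
Player 2 against (B, Back): payoffs 14, 11 → best response Left.
Player 3 against (T, Left): payoffs 7, 16 → best response Back.
Player 3 against (T, Right): payoffs 15, 17 → best response Back.
Player 3 against (B, Left): payoffs 19, 9 → best response Front.
Player 3 against (B, Right): payoffs 20, 11 → best response Front.
No profile is a mutual best response for all players.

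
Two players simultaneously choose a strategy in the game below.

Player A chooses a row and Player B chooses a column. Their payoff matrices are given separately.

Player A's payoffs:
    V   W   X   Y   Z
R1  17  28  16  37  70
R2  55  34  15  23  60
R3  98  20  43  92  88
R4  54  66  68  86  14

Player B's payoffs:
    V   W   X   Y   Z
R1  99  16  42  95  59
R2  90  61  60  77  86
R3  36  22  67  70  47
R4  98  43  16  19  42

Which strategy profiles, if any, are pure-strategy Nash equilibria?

Player A against V: payoffs 17, 55, 98, 54 → best response R3.
Player A against W: payoffs 28, 34, 20, 66 → best response R4.
Player A against X: payoffs 16, 15, 43, 68 → best response R4.
Player A against Y: payoffs 37, 23, 92, 86 → best response R3.
Player A against Z: payoffs 70, 60, 88, 14 → best response R3.
Player B against R1: payoffs 99, 16, 42, 95, 59 → best response V.
Player B against R2: payoffs 90, 61, 60, 77, 86 → best response V.
Player B against R3: payoffs 36, 22, 67, 70, 47 → best response Y.
Player B against R4: payoffs 98, 43, 16, 19, 42 → best response V.
Mutual best responses: (R3, Y).

Pure NE: (R3, Y)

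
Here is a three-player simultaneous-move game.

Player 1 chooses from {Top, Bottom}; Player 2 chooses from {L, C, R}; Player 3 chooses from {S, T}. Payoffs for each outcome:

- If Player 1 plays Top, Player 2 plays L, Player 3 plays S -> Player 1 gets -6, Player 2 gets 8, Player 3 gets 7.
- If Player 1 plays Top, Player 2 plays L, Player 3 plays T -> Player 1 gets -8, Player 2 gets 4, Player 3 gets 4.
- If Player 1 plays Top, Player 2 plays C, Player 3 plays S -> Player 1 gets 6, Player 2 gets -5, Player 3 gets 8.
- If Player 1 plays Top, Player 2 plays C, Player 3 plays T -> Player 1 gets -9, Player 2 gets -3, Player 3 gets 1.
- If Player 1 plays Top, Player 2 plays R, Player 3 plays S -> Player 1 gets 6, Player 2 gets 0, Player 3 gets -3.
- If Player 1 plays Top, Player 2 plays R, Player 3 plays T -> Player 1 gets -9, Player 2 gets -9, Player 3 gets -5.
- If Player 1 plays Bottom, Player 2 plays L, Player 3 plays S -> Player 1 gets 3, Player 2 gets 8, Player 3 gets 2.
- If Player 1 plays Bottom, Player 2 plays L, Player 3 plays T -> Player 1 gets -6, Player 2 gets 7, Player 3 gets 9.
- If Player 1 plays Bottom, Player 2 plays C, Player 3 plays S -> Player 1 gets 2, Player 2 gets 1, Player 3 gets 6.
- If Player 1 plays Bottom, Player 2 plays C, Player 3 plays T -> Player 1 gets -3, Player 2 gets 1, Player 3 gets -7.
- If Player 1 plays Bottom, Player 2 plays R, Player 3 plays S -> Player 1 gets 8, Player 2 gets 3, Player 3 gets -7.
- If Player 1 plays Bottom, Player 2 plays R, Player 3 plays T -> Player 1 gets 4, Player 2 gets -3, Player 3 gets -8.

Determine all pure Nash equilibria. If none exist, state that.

Pure NE: (Bottom, L, T)

(Top, L, S): Player 1 can switch to Bottom (-6 → 3). Not NE.
(Top, L, T): Player 1 can switch to Bottom (-8 → -6). Not NE.
(Top, C, S): Player 2 can switch to L (-5 → 8). Not NE.
(Top, C, T): Player 1 can switch to Bottom (-9 → -3). Not NE.
(Top, R, S): Player 1 can switch to Bottom (6 → 8). Not NE.
(Top, R, T): Player 1 can switch to Bottom (-9 → 4). Not NE.
(Bottom, L, S): Player 3 can switch to T (2 → 9). Not NE.
(Bottom, L, T): Player 1 gets -6, best alternative -8; Player 2 gets 7, best alternative 1; Player 3 gets 9, best alternative 2. No profitable deviation — NE.
(Bottom, C, S): Player 1 can switch to Top (2 → 6). Not NE.
(Bottom, C, T): Player 2 can switch to L (1 → 7). Not NE.
(Bottom, R, S): Player 2 can switch to L (3 → 8). Not NE.
(The remaining 1 profile has a profitable deviation by the same check.)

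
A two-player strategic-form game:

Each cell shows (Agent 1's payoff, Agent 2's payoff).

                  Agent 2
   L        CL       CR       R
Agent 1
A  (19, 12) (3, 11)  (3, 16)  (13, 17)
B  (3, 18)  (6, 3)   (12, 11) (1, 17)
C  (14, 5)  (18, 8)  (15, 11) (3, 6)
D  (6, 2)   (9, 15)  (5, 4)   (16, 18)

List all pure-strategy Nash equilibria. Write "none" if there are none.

Agent 1 against L: payoffs 19, 3, 14, 6 → best response A.
Agent 1 against CL: payoffs 3, 6, 18, 9 → best response C.
Agent 1 against CR: payoffs 3, 12, 15, 5 → best response C.
Agent 1 against R: payoffs 13, 1, 3, 16 → best response D.
Agent 2 against A: payoffs 12, 11, 16, 17 → best response R.
Agent 2 against B: payoffs 18, 3, 11, 17 → best response L.
Agent 2 against C: payoffs 5, 8, 11, 6 → best response CR.
Agent 2 against D: payoffs 2, 15, 4, 18 → best response R.
Mutual best responses: (C, CR); (D, R).

The pure Nash equilibria are (C, CR) and (D, R).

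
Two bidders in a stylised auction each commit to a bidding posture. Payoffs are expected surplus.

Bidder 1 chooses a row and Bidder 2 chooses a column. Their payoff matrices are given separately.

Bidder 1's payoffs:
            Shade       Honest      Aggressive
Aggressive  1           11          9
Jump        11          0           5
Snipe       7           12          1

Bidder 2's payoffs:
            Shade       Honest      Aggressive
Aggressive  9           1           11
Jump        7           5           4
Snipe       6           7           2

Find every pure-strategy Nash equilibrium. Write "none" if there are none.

(Aggressive, Aggressive); (Jump, Shade); (Snipe, Honest)

For each strategy profile, look for a profitable unilateral deviation.
(Aggressive, Shade): Bidder 1 can switch to Jump (1 → 11). Not NE.
(Aggressive, Honest): Bidder 1 can switch to Snipe (11 → 12). Not NE.
(Aggressive, Aggressive): Bidder 1 gets 9, best alternative 5; Bidder 2 gets 11, best alternative 9. No profitable deviation — NE.
(Jump, Shade): Bidder 1 gets 11, best alternative 7; Bidder 2 gets 7, best alternative 5. No profitable deviation — NE.
(Jump, Honest): Bidder 1 can switch to Aggressive (0 → 11). Not NE.
(Jump, Aggressive): Bidder 1 can switch to Aggressive (5 → 9). Not NE.
(Snipe, Shade): Bidder 1 can switch to Jump (7 → 11). Not NE.
(Snipe, Honest): Bidder 1 gets 12, best alternative 11; Bidder 2 gets 7, best alternative 6. No profitable deviation — NE.
(Snipe, Aggressive): Bidder 1 can switch to Aggressive (1 → 9). Not NE.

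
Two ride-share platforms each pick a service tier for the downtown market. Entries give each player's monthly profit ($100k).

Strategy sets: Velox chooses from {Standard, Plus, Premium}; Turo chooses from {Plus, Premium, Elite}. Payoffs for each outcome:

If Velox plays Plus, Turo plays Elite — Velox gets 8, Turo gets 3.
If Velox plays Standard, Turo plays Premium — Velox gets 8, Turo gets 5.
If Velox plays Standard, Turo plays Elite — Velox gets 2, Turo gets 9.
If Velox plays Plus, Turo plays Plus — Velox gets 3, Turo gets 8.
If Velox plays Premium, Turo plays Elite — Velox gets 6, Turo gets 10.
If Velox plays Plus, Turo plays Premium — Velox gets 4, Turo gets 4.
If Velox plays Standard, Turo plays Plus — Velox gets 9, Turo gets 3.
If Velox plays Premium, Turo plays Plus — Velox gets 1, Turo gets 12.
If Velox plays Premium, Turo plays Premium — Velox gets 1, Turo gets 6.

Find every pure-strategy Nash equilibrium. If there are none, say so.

This game has no pure Nash equilibrium.

(Standard, Plus): Turo can switch to Premium (3 → 5). Not NE.
(Standard, Premium): Turo can switch to Elite (5 → 9). Not NE.
(Standard, Elite): Velox can switch to Plus (2 → 8). Not NE.
(Plus, Plus): Velox can switch to Standard (3 → 9). Not NE.
(Plus, Premium): Velox can switch to Standard (4 → 8). Not NE.
(Plus, Elite): Turo can switch to Plus (3 → 8). Not NE.
(Premium, Plus): Velox can switch to Standard (1 → 9). Not NE.
(Premium, Premium): Velox can switch to Standard (1 → 8). Not NE.
(Premium, Elite): Velox can switch to Plus (6 → 8). Not NE.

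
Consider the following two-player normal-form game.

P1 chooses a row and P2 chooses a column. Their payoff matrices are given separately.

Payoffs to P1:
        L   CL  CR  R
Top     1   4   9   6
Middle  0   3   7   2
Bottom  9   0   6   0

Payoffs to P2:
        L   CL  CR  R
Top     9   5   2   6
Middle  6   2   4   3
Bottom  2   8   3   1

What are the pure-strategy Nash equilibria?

(Top, L): P1 can switch to Bottom (1 → 9). Not NE.
(Top, CL): P2 can switch to L (5 → 9). Not NE.
(Top, CR): P2 can switch to L (2 → 9). Not NE.
(Top, R): P2 can switch to L (6 → 9). Not NE.
(Middle, L): P1 can switch to Top (0 → 1). Not NE.
(Middle, CL): P1 can switch to Top (3 → 4). Not NE.
(Middle, CR): P1 can switch to Top (7 → 9). Not NE.
(Middle, R): P1 can switch to Top (2 → 6). Not NE.
(The remaining 4 profiles each have a profitable deviation by the same check.)

none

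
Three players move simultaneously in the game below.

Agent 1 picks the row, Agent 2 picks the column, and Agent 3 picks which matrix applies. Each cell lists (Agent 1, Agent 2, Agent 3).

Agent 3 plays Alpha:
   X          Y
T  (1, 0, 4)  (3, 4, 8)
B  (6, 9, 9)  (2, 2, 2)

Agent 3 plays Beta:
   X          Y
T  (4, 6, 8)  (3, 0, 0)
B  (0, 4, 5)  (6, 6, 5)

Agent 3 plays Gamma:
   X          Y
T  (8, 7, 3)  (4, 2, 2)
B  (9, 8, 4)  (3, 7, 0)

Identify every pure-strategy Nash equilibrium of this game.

Agent 1 against (X, Alpha): payoffs 1, 6 → best response B.
Agent 1 against (X, Beta): payoffs 4, 0 → best response T.
Agent 1 against (X, Gamma): payoffs 8, 9 → best response B.
Agent 1 against (Y, Alpha): payoffs 3, 2 → best response T.
Agent 1 against (Y, Beta): payoffs 3, 6 → best response B.
Agent 1 against (Y, Gamma): payoffs 4, 3 → best response T.
Agent 2 against (T, Alpha): payoffs 0, 4 → best response Y.
Agent 2 against (T, Beta): payoffs 6, 0 → best response X.
Agent 2 against (T, Gamma): payoffs 7, 2 → best response X.
Agent 2 against (B, Alpha): payoffs 9, 2 → best response X.
Agent 2 against (B, Beta): payoffs 4, 6 → best response Y.
Agent 2 against (B, Gamma): payoffs 8, 7 → best response X.
Agent 3 against (T, X): payoffs 4, 8, 3 → best response Beta.
Agent 3 against (T, Y): payoffs 8, 0, 2 → best response Alpha.
Agent 3 against (B, X): payoffs 9, 5, 4 → best response Alpha.
Agent 3 against (B, Y): payoffs 2, 5, 0 → best response Beta.
Mutual best responses: (T, X, Beta); (T, Y, Alpha); (B, X, Alpha); (B, Y, Beta).

(T, X, Beta) and (T, Y, Alpha) and (B, X, Alpha) and (B, Y, Beta)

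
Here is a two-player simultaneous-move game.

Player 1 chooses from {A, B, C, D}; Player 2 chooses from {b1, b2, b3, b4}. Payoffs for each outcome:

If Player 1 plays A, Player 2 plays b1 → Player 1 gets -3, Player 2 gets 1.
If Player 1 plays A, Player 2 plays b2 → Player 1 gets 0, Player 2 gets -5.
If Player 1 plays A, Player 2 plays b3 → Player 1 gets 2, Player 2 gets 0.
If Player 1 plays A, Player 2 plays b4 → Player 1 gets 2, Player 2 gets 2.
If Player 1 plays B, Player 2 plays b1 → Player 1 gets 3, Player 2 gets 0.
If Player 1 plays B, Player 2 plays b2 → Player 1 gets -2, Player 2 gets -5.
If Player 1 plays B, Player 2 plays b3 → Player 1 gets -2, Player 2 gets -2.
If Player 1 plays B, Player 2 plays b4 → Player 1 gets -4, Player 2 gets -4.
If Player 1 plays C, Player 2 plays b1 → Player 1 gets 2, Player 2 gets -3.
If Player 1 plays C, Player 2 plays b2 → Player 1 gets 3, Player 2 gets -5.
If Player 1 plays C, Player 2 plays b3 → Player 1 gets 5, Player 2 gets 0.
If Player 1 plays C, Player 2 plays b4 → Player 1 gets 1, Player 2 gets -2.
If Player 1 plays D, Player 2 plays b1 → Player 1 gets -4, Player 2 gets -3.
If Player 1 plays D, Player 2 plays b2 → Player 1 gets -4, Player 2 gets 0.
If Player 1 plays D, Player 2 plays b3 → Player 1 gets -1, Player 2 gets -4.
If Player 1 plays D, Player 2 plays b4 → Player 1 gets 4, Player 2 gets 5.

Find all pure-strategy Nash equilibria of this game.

(A, b1): Player 1 can switch to B (-3 → 3). Not NE.
(A, b2): Player 1 can switch to C (0 → 3). Not NE.
(A, b3): Player 1 can switch to C (2 → 5). Not NE.
(A, b4): Player 1 can switch to D (2 → 4). Not NE.
(B, b1): Player 1 gets 3, best alternative 2; Player 2 gets 0, best alternative -2. No profitable deviation — NE.
(B, b2): Player 1 can switch to A (-2 → 0). Not NE.
(B, b3): Player 1 can switch to A (-2 → 2). Not NE.
(B, b4): Player 1 can switch to A (-4 → 2). Not NE.
(C, b1): Player 1 can switch to B (2 → 3). Not NE.
(C, b2): Player 2 can switch to b1 (-5 → -3). Not NE.
(C, b3): Player 1 gets 5, best alternative 2; Player 2 gets 0, best alternative -2. No profitable deviation — NE.
(C, b4): Player 1 can switch to A (1 → 2). Not NE.
(D, b1): Player 1 can switch to A (-4 → -3). Not NE.
(D, b2): Player 1 can switch to A (-4 → 0). Not NE.
(D, b4): Player 1 gets 4, best alternative 2; Player 2 gets 5, best alternative 0. No profitable deviation — NE.
(The remaining 1 profile has a profitable deviation by the same check.)

(B, b1) and (C, b3) and (D, b4)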